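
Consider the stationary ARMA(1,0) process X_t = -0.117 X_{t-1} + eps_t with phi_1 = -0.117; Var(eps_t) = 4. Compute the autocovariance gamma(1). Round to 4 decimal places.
\gamma(1) = -0.4745

Multiply the model equation by X_{t-k} and take expectations. With theta_0 = psi_0 = 1 and psi_j the MA(infinity) weights, this gives
  gamma(k) - sum_i phi_i gamma(k-i) = c_k,
  c_k = sigma^2 * sum_{j=k..q} theta_j psi_{j-k}   (c_k = 0 for k > q),
using gamma(-m) = gamma(m).
Pure AR (q = 0): c_0 = sigma^2 = 4, c_k = 0 for k >= 1.
Equations for k = 0 and k = 1 (AR order 1):
  gamma(0) = phi_1 gamma(1) + c_0
  gamma(1) = phi_1 gamma(0) + c_1
Substituting the second into the first: gamma(0) (1 - phi_1^2) = c_0 + phi_1 c_1, so
  gamma(0) = c_0 / (1 - phi_1^2) = 4 / (1 - (-0.117)^2) = 4 / 0.986311 = 4.055516.
  gamma(1) = phi_1 gamma(0) = (-0.117)(4.055516) = -0.474495.
Therefore gamma(1) = -0.4745 (to 4 decimal places).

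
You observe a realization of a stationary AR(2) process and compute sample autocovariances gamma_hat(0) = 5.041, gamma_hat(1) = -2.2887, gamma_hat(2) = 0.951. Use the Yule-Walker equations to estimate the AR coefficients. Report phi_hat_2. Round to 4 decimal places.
\hat\phi_{2} = -0.0220

The Yule-Walker equations for an AR(p) process read, in matrix form,
  Gamma_p phi = r_p,   with   (Gamma_p)_{ij} = gamma(|i - j|),
                       (r_p)_i = gamma(i),   i,j = 1..p.
Substitute the sample gammas (Toeplitz matrix and right-hand side of size 2):
  Gamma_p = [[5.041, -2.2887], [-2.2887, 5.041]]
  r_p     = [-2.2887, 0.951]
Written out:
  5.041 phi_1 - 2.2887 phi_2 = -2.2887
  -2.2887 phi_1 + 5.041 phi_2 = 0.951
Solve by Cramer's rule:
  det = gamma(0)^2 - gamma(1)^2 = (5.041)^2 - (-2.2887)^2 = 25.411681 - 5.23814769 = 20.17353331
  phi_hat_1 = [gamma(1) gamma(0) - gamma(1) gamma(2)] / det = [(-2.2887)(5.041) - (-2.2887)(0.951)] / 20.17353331 = -9.360783 / 20.17353331 = -0.464
  phi_hat_2 = [gamma(0) gamma(2) - gamma(1)^2] / det = [(5.041)(0.951) - (-2.2887)^2] / 20.17353331 = -0.44415669 / 20.17353331 = -0.022
So phi_hat = [-0.4640, -0.0220].
Therefore phi_hat_2 = -0.0220.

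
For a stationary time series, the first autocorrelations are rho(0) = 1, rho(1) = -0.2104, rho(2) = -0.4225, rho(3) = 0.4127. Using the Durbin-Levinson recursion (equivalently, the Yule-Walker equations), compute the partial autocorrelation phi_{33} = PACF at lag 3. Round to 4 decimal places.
\phi_{33} = 0.2441

The PACF at lag k is phi_{kk}, the last component of the solution
to the Yule-Walker system G_k phi = r_k where
  (G_k)_{ij} = rho(|i - j|), (r_k)_i = rho(i), i,j = 1..k.
Equivalently, Durbin-Levinson gives phi_{kk} iteratively:
  phi_{11} = rho(1)
  phi_{kk} = [rho(k) - sum_{j=1..k-1} phi_{k-1,j} rho(k-j)]
            / [1 - sum_{j=1..k-1} phi_{k-1,j} rho(j)],
  phi_{k,j} = phi_{k-1,j} - phi_{kk} phi_{k-1,k-j},  j = 1..k-1.
Step k = 1:
  phi_11 = rho(1) = -0.2104.
Step k = 2:
  phi_22 = [rho(2) - phi_11 rho(1)] / [1 - phi_11 rho(1)] = [-0.4225 - (-0.2104)(-0.2104)] / [1 - (-0.2104)(-0.2104)]
         = -0.46676816 / 0.95573184 = -0.488388.
  Update: phi_21 = phi_11 - phi_22 phi_11 = -0.2104 - (-0.488388)(-0.2104) = -0.313157.
Step k = 3:
  phi_33 = [rho(3) - phi_21 rho(2) - phi_22 rho(1)] / [1 - phi_21 rho(1) - phi_22 rho(2)]
    numerator   = 0.4127 - (-0.313157)(-0.4225) - (-0.488388)(-0.2104) = 0.17763434
    denominator = 1 - (-0.313157)(-0.2104) - (-0.488388)(-0.4225) = 0.72776778
  phi_33 = 0.17763434 / 0.72776778 = 0.2441.
Therefore phi_{33} = 0.2441.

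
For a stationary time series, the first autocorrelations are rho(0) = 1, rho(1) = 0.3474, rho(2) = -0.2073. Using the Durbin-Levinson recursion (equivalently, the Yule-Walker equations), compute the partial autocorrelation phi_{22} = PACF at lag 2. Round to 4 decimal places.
\phi_{22} = -0.3730

The PACF at lag k is phi_{kk}, the last component of the solution
to the Yule-Walker system G_k phi = r_k where
  (G_k)_{ij} = rho(|i - j|), (r_k)_i = rho(i), i,j = 1..k.
Equivalently, Durbin-Levinson gives phi_{kk} iteratively:
  phi_{11} = rho(1)
  phi_{kk} = [rho(k) - sum_{j=1..k-1} phi_{k-1,j} rho(k-j)]
            / [1 - sum_{j=1..k-1} phi_{k-1,j} rho(j)],
  phi_{k,j} = phi_{k-1,j} - phi_{kk} phi_{k-1,k-j},  j = 1..k-1.
Step k = 1:
  phi_11 = rho(1) = 0.3474.
Step k = 2:
  phi_22 = [rho(2) - phi_11 rho(1)] / [1 - phi_11 rho(1)] = [-0.2073 - (0.3474)(0.3474)] / [1 - (0.3474)(0.3474)]
         = -0.32798676 / 0.87931324 = -0.373.
Therefore phi_{22} = -0.3730.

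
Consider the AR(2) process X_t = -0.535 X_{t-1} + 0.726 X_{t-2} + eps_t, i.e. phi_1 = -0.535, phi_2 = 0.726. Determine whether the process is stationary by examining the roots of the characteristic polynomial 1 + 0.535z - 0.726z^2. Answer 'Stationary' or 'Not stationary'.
\text{Not stationary}

The AR(p) characteristic polynomial is P(z) = 1 + 0.535z - 0.726z^2.
Stationarity requires all roots to lie outside the unit circle, i.e. |z| > 1 for every root.
Set 1 + (0.535) z + (-0.726) z^2 = 0, i.e. a z^2 + b z + c = 0 with a = -0.726, b = 0.535, c = 1.
Discriminant D = b^2 - 4ac = (0.535)^2 - 4*(-0.726)*1 = 0.286225 - (-2.904) = 3.190225.
D >= 0, so the roots are real: z = (-b +/- sqrt(D)) / (2a) = (-0.535 +/- 1.78612) / (-1.452).
  z_1 = (-0.535 + 1.78612) / (-1.452) = -0.8617,   |z_1| = 0.8617.
  z_2 = (-0.535 - 1.78612) / (-1.452) = 1.5986,   |z_2| = 1.5986.
Moduli of all roots: 0.8617, 1.5986.
All moduli strictly greater than 1? No.
Verdict: Not stationary.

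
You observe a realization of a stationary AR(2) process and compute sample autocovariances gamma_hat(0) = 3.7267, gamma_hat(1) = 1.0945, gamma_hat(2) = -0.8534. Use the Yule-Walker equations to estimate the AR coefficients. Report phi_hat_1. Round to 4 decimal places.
\hat\phi_{1} = 0.3950

The Yule-Walker equations for an AR(p) process read, in matrix form,
  Gamma_p phi = r_p,   with   (Gamma_p)_{ij} = gamma(|i - j|),
                       (r_p)_i = gamma(i),   i,j = 1..p.
Substitute the sample gammas (Toeplitz matrix and right-hand side of size 2):
  Gamma_p = [[3.7267, 1.0945], [1.0945, 3.7267]]
  r_p     = [1.0945, -0.8534]
Written out:
  3.7267 phi_1 + 1.0945 phi_2 = 1.0945
  1.0945 phi_1 + 3.7267 phi_2 = -0.8534
Solve by Cramer's rule:
  det = gamma(0)^2 - gamma(1)^2 = (3.7267)^2 - (1.0945)^2 = 13.88829289 - 1.19793025 = 12.69036264
  phi_hat_1 = [gamma(1) gamma(0) - gamma(1) gamma(2)] / det = [(1.0945)(3.7267) - (1.0945)(-0.8534)] / 12.69036264 = 5.01291945 / 12.69036264 = 0.395
  phi_hat_2 = [gamma(0) gamma(2) - gamma(1)^2] / det = [(3.7267)(-0.8534) - (1.0945)^2] / 12.69036264 = -4.37829603 / 12.69036264 = -0.345
So phi_hat = [0.3950, -0.3450].
Therefore phi_hat_1 = 0.3950.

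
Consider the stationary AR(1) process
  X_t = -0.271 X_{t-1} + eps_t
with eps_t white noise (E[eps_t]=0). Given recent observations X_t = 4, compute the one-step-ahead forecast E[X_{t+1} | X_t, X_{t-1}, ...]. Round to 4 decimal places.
E[X_{t+1} \mid \mathcal F_t] = -1.0840

For an AR(p) model X_t = c + sum_i phi_i X_{t-i} + eps_t, the
one-step-ahead conditional mean is
  E[X_{t+1} | X_t, ...] = c + sum_i phi_i X_{t+1-i}.
Substitute known values:
  E[X_{t+1} | ...] = (-0.271) * (4)
                   = -1.0840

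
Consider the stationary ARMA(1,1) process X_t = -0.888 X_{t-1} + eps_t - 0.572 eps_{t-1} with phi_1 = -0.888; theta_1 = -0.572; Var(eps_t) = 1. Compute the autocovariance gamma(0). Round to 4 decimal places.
\gamma(0) = 11.0806

Multiply the model equation by X_{t-k} and take expectations. With theta_0 = psi_0 = 1 and psi_j the MA(infinity) weights, this gives
  gamma(k) - sum_i phi_i gamma(k-i) = c_k,
  c_k = sigma^2 * sum_{j=k..q} theta_j psi_{j-k}   (c_k = 0 for k > q),
using gamma(-m) = gamma(m).
psi-weights needed (psi_j = theta_j + sum_i phi_i psi_{j-i}):
  psi_1 = theta_1 + phi_1 = -0.572 + (-0.888) = -1.46
Right-hand sides:
  c_0 = sigma^2 (1 + theta_1 psi_1) = 1 * (1 + (-0.572)(-1.46)) = 1 * 1.83512 = 1.83512
  c_1 = sigma^2 theta_1 = 1 * (-0.572) = -0.572
  c_2 = 0
Equations for k = 0 and k = 1 (AR order 1):
  gamma(0) = phi_1 gamma(1) + c_0
  gamma(1) = phi_1 gamma(0) + c_1
Substituting the second into the first: gamma(0) (1 - phi_1^2) = c_0 + phi_1 c_1, so
  gamma(0) = (c_0 + phi_1 c_1) / (1 - phi_1^2) = (1.83512 + (-0.888)(-0.572)) / (1 - (-0.888)^2) = 2.343056 / 0.211456 = 11.080584.
Therefore gamma(0) = 11.0806 (to 4 decimal places).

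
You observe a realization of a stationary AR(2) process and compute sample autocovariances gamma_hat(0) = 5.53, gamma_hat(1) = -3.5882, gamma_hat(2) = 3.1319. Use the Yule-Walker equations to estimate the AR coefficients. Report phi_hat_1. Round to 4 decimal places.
\hat\phi_{1} = -0.4860

The Yule-Walker equations for an AR(p) process read, in matrix form,
  Gamma_p phi = r_p,   with   (Gamma_p)_{ij} = gamma(|i - j|),
                       (r_p)_i = gamma(i),   i,j = 1..p.
Substitute the sample gammas (Toeplitz matrix and right-hand side of size 2):
  Gamma_p = [[5.53, -3.5882], [-3.5882, 5.53]]
  r_p     = [-3.5882, 3.1319]
Written out:
  5.53 phi_1 - 3.5882 phi_2 = -3.5882
  -3.5882 phi_1 + 5.53 phi_2 = 3.1319
Solve by Cramer's rule:
  det = gamma(0)^2 - gamma(1)^2 = (5.53)^2 - (-3.5882)^2 = 30.5809 - 12.87517924 = 17.70572076
  phi_hat_1 = [gamma(1) gamma(0) - gamma(1) gamma(2)] / det = [(-3.5882)(5.53) - (-3.5882)(3.1319)] / 17.70572076 = -8.60486242 / 17.70572076 = -0.486
  phi_hat_2 = [gamma(0) gamma(2) - gamma(1)^2] / det = [(5.53)(3.1319) - (-3.5882)^2] / 17.70572076 = 4.44422776 / 17.70572076 = 0.251
So phi_hat = [-0.4860, 0.2510].
Therefore phi_hat_1 = -0.4860.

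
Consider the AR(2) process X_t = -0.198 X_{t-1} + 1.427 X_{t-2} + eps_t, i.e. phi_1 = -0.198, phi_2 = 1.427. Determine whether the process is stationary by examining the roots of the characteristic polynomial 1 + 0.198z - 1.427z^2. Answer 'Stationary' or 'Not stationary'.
\text{Not stationary}

The AR(p) characteristic polynomial is P(z) = 1 + 0.198z - 1.427z^2.
Stationarity requires all roots to lie outside the unit circle, i.e. |z| > 1 for every root.
Set 1 + (0.198) z + (-1.427) z^2 = 0, i.e. a z^2 + b z + c = 0 with a = -1.427, b = 0.198, c = 1.
Discriminant D = b^2 - 4ac = (0.198)^2 - 4*(-1.427)*1 = 0.039204 - (-5.708) = 5.747204.
D >= 0, so the roots are real: z = (-b +/- sqrt(D)) / (2a) = (-0.198 +/- 2.397333) / (-2.854).
  z_1 = (-0.198 + 2.397333) / (-2.854) = -0.7706,   |z_1| = 0.7706.
  z_2 = (-0.198 - 2.397333) / (-2.854) = 0.9094,   |z_2| = 0.9094.
Moduli of all roots: 0.7706, 0.9094.
All moduli strictly greater than 1? No.
Verdict: Not stationary.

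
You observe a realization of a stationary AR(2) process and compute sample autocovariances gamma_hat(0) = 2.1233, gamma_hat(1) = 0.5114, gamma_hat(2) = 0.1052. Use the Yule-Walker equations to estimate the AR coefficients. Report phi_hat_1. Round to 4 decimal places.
\hat\phi_{1} = 0.2430

The Yule-Walker equations for an AR(p) process read, in matrix form,
  Gamma_p phi = r_p,   with   (Gamma_p)_{ij} = gamma(|i - j|),
                       (r_p)_i = gamma(i),   i,j = 1..p.
Substitute the sample gammas (Toeplitz matrix and right-hand side of size 2):
  Gamma_p = [[2.1233, 0.5114], [0.5114, 2.1233]]
  r_p     = [0.5114, 0.1052]
Written out:
  2.1233 phi_1 + 0.5114 phi_2 = 0.5114
  0.5114 phi_1 + 2.1233 phi_2 = 0.1052
Solve by Cramer's rule:
  det = gamma(0)^2 - gamma(1)^2 = (2.1233)^2 - (0.5114)^2 = 4.50840289 - 0.26152996 = 4.24687293
  phi_hat_1 = [gamma(1) gamma(0) - gamma(1) gamma(2)] / det = [(0.5114)(2.1233) - (0.5114)(0.1052)] / 4.24687293 = 1.03205634 / 4.24687293 = 0.243
  phi_hat_2 = [gamma(0) gamma(2) - gamma(1)^2] / det = [(2.1233)(0.1052) - (0.5114)^2] / 4.24687293 = -0.0381588 / 4.24687293 = -0.009
So phi_hat = [0.2430, -0.0090].
Therefore phi_hat_1 = 0.2430.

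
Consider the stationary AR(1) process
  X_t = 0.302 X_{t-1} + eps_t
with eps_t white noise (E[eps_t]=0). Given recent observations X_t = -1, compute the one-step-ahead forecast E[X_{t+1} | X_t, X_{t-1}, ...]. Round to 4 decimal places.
E[X_{t+1} \mid \mathcal F_t] = -0.3020

For an AR(p) model X_t = c + sum_i phi_i X_{t-i} + eps_t, the
one-step-ahead conditional mean is
  E[X_{t+1} | X_t, ...] = c + sum_i phi_i X_{t+1-i}.
Substitute known values:
  E[X_{t+1} | ...] = (0.302) * (-1)
                   = -0.3020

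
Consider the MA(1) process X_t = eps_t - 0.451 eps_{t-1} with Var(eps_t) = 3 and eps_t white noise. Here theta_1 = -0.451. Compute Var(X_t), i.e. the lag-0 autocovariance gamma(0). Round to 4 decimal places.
\gamma(0) = 3.6102

For an MA(q) process X_t = eps_t + sum_i theta_i eps_{t-i} with
Var(eps_t) = sigma^2, the variance is
  gamma(0) = sigma^2 * (1 + sum_i theta_i^2).
  sum_i theta_i^2 = (-0.451)^2 = 0.203401.
  gamma(0) = 3 * (1 + 0.203401) = 3 * 1.203401 = 3.610203, which rounds to 3.6102.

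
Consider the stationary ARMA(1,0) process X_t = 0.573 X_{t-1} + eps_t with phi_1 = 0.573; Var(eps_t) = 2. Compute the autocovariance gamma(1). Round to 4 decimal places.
\gamma(1) = 1.7062

Multiply the model equation by X_{t-k} and take expectations. With theta_0 = psi_0 = 1 and psi_j the MA(infinity) weights, this gives
  gamma(k) - sum_i phi_i gamma(k-i) = c_k,
  c_k = sigma^2 * sum_{j=k..q} theta_j psi_{j-k}   (c_k = 0 for k > q),
using gamma(-m) = gamma(m).
Pure AR (q = 0): c_0 = sigma^2 = 2, c_k = 0 for k >= 1.
Equations for k = 0 and k = 1 (AR order 1):
  gamma(0) = phi_1 gamma(1) + c_0
  gamma(1) = phi_1 gamma(0) + c_1
Substituting the second into the first: gamma(0) (1 - phi_1^2) = c_0 + phi_1 c_1, so
  gamma(0) = c_0 / (1 - phi_1^2) = 2 / (1 - (0.573)^2) = 2 / 0.671671 = 2.977648.
  gamma(1) = phi_1 gamma(0) = (0.573)(2.977648) = 1.706192.
Therefore gamma(1) = 1.7062 (to 4 decimal places).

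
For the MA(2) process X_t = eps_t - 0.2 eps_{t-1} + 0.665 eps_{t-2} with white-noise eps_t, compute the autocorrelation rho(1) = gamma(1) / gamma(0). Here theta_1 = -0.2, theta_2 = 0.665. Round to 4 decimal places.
\rho(1) = -0.2247

For an MA(q) process with theta_0 = 1, the autocovariance is
  gamma(k) = sigma^2 * sum_{i=0..q-k} theta_i * theta_{i+k},
and rho(k) = gamma(k) / gamma(0). Sigma^2 cancels.
  numerator   = (1)*(-0.2) + (-0.2)*(0.665) = -0.333.
  denominator = (1)^2 + (-0.2)^2 + (0.665)^2 = 1.482225.
  rho(1) = -0.333 / 1.482225 = -0.2247.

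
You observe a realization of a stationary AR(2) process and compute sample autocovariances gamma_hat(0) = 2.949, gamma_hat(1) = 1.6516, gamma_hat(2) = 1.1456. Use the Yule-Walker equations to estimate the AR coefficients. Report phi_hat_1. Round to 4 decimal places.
\hat\phi_{1} = 0.4990

The Yule-Walker equations for an AR(p) process read, in matrix form,
  Gamma_p phi = r_p,   with   (Gamma_p)_{ij} = gamma(|i - j|),
                       (r_p)_i = gamma(i),   i,j = 1..p.
Substitute the sample gammas (Toeplitz matrix and right-hand side of size 2):
  Gamma_p = [[2.949, 1.6516], [1.6516, 2.949]]
  r_p     = [1.6516, 1.1456]
Written out:
  2.949 phi_1 + 1.6516 phi_2 = 1.6516
  1.6516 phi_1 + 2.949 phi_2 = 1.1456
Solve by Cramer's rule:
  det = gamma(0)^2 - gamma(1)^2 = (2.949)^2 - (1.6516)^2 = 8.696601 - 2.72778256 = 5.96881844
  phi_hat_1 = [gamma(1) gamma(0) - gamma(1) gamma(2)] / det = [(1.6516)(2.949) - (1.6516)(1.1456)] / 5.96881844 = 2.97849544 / 5.96881844 = 0.499
  phi_hat_2 = [gamma(0) gamma(2) - gamma(1)^2] / det = [(2.949)(1.1456) - (1.6516)^2] / 5.96881844 = 0.65059184 / 5.96881844 = 0.109
So phi_hat = [0.4990, 0.1090].
Therefore phi_hat_1 = 0.4990.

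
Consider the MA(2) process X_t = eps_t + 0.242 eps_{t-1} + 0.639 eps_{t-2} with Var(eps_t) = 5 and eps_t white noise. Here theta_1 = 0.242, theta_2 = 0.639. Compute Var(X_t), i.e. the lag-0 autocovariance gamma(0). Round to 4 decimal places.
\gamma(0) = 7.3344

For an MA(q) process X_t = eps_t + sum_i theta_i eps_{t-i} with
Var(eps_t) = sigma^2, the variance is
  gamma(0) = sigma^2 * (1 + sum_i theta_i^2).
  sum_i theta_i^2 = (0.242)^2 + (0.639)^2 = 0.058564 + 0.408321 = 0.466885.
  gamma(0) = 5 * (1 + 0.466885) = 5 * 1.466885 = 7.334425, which rounds to 7.3344.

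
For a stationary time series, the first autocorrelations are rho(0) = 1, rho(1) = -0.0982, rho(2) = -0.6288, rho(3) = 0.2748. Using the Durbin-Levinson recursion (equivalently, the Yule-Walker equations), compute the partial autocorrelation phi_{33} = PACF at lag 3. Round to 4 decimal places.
\phi_{33} = 0.1900

The PACF at lag k is phi_{kk}, the last component of the solution
to the Yule-Walker system G_k phi = r_k where
  (G_k)_{ij} = rho(|i - j|), (r_k)_i = rho(i), i,j = 1..k.
Equivalently, Durbin-Levinson gives phi_{kk} iteratively:
  phi_{11} = rho(1)
  phi_{kk} = [rho(k) - sum_{j=1..k-1} phi_{k-1,j} rho(k-j)]
            / [1 - sum_{j=1..k-1} phi_{k-1,j} rho(j)],
  phi_{k,j} = phi_{k-1,j} - phi_{kk} phi_{k-1,k-j},  j = 1..k-1.
Step k = 1:
  phi_11 = rho(1) = -0.0982.
Step k = 2:
  phi_22 = [rho(2) - phi_11 rho(1)] / [1 - phi_11 rho(1)] = [-0.6288 - (-0.0982)(-0.0982)] / [1 - (-0.0982)(-0.0982)]
         = -0.63844324 / 0.99035676 = -0.64466.
  Update: phi_21 = phi_11 - phi_22 phi_11 = -0.0982 - (-0.64466)(-0.0982) = -0.161506.
Step k = 3:
  phi_33 = [rho(3) - phi_21 rho(2) - phi_22 rho(1)] / [1 - phi_21 rho(1) - phi_22 rho(2)]
    numerator   = 0.2748 - (-0.161506)(-0.6288) - (-0.64466)(-0.0982) = 0.10993968
    denominator = 1 - (-0.161506)(-0.0982) - (-0.64466)(-0.6288) = 0.57877804
  phi_33 = 0.10993968 / 0.57877804 = 0.19.
Therefore phi_{33} = 0.1900.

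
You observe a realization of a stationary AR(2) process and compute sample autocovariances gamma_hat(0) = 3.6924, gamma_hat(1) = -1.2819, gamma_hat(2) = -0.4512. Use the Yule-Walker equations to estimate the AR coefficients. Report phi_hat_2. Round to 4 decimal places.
\hat\phi_{2} = -0.2760

The Yule-Walker equations for an AR(p) process read, in matrix form,
  Gamma_p phi = r_p,   with   (Gamma_p)_{ij} = gamma(|i - j|),
                       (r_p)_i = gamma(i),   i,j = 1..p.
Substitute the sample gammas (Toeplitz matrix and right-hand side of size 2):
  Gamma_p = [[3.6924, -1.2819], [-1.2819, 3.6924]]
  r_p     = [-1.2819, -0.4512]
Written out:
  3.6924 phi_1 - 1.2819 phi_2 = -1.2819
  -1.2819 phi_1 + 3.6924 phi_2 = -0.4512
Solve by Cramer's rule:
  det = gamma(0)^2 - gamma(1)^2 = (3.6924)^2 - (-1.2819)^2 = 13.63381776 - 1.64326761 = 11.99055015
  phi_hat_1 = [gamma(1) gamma(0) - gamma(1) gamma(2)] / det = [(-1.2819)(3.6924) - (-1.2819)(-0.4512)] / 11.99055015 = -5.31168084 / 11.99055015 = -0.443
  phi_hat_2 = [gamma(0) gamma(2) - gamma(1)^2] / det = [(3.6924)(-0.4512) - (-1.2819)^2] / 11.99055015 = -3.30927849 / 11.99055015 = -0.276
So phi_hat = [-0.4430, -0.2760].
Therefore phi_hat_2 = -0.2760.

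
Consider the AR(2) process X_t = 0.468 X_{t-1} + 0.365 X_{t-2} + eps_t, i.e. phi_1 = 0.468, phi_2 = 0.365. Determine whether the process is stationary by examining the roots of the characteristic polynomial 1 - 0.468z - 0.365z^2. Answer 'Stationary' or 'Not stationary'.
\text{Stationary}

The AR(p) characteristic polynomial is P(z) = 1 - 0.468z - 0.365z^2.
Stationarity requires all roots to lie outside the unit circle, i.e. |z| > 1 for every root.
Set 1 + (-0.468) z + (-0.365) z^2 = 0, i.e. a z^2 + b z + c = 0 with a = -0.365, b = -0.468, c = 1.
Discriminant D = b^2 - 4ac = (-0.468)^2 - 4*(-0.365)*1 = 0.219024 - (-1.46) = 1.679024.
D >= 0, so the roots are real: z = (-b +/- sqrt(D)) / (2a) = (0.468 +/- 1.295772) / (-0.73).
  z_1 = (0.468 + 1.295772) / (-0.73) = -2.4161,   |z_1| = 2.4161.
  z_2 = (0.468 - 1.295772) / (-0.73) = 1.1339,   |z_2| = 1.1339.
Moduli of all roots: 2.4161, 1.1339.
All moduli strictly greater than 1? Yes.
Verdict: Stationary.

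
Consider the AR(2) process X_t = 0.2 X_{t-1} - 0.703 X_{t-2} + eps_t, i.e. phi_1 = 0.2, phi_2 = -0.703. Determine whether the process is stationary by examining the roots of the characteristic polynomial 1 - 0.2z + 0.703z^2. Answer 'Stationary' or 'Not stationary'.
\text{Stationary}

The AR(p) characteristic polynomial is P(z) = 1 - 0.2z + 0.703z^2.
Stationarity requires all roots to lie outside the unit circle, i.e. |z| > 1 for every root.
Set 1 + (-0.2) z + (0.703) z^2 = 0, i.e. a z^2 + b z + c = 0 with a = 0.703, b = -0.2, c = 1.
Discriminant D = b^2 - 4ac = (-0.2)^2 - 4*(0.703)*1 = 0.04 - (2.812) = -2.772.
D < 0, so the roots are the complex-conjugate pair z = (-b +/- i sqrt(-D)) / (2a) = 0.1422 +/- 1.1842i.
For a conjugate pair |z|^2 = z * conj(z) = (product of roots) = c/a = 1/(0.703) = 1.422475, so |z| = sqrt(1.422475) = 1.1927 for both roots.
Moduli of all roots: 1.1927, 1.1927.
All moduli strictly greater than 1? Yes.
Verdict: Stationary.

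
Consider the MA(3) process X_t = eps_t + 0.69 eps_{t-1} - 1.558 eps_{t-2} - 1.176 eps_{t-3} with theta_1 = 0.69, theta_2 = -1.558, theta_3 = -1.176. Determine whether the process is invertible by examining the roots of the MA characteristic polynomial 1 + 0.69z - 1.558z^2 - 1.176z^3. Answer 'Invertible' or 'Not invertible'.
\text{Not invertible}

The MA(q) characteristic polynomial is P(z) = 1 + 0.69z - 1.558z^2 - 1.176z^3.
Invertibility requires all roots to lie outside the unit circle, i.e. |z| > 1 for every root.
Degree 3: look for a simple real root z0 first, then factor out (1 - z/z0) and solve the remaining quadratic.
Testing z0 = -1.25: P(-1.25) = 1 + (0.69)(-1.25) + (-1.558)(-1.25)^2 + (-1.176)(-1.25)^3
  = 1 + (-0.8625) + (-2.434375) + (2.296875) = 0.  So z_0 = -1.25 is a root, |z_0| = 1.25.
Divide out the factor (1 + 0.8 z) = (1 - z/z0) (since 1/z0 = -0.8):
  P(z) = (1 + 0.8 z)(1 + (-0.11) z + (-1.47) z^2)
  [check: z-coef -0.11 - (-0.8) = 0.69; z^2-coef -1.47 - (-0.8)(-0.11) = -1.558; z^3-coef -(-0.8)(-1.47) = -1.176.]
Remaining roots from the quadratic factor 1 + (-0.11) z + (-1.47) z^2:
  Set 1 + (-0.11) z + (-1.47) z^2 = 0, i.e. a z^2 + b z + c = 0 with a = -1.47, b = -0.11, c = 1.
  Discriminant D = b^2 - 4ac = (-0.11)^2 - 4*(-1.47)*1 = 0.0121 - (-5.88) = 5.8921.
  D >= 0, so the roots are real: z = (-b +/- sqrt(D)) / (2a) = (0.11 +/- 2.427365) / (-2.94).
    z_1 = (0.11 + 2.427365) / (-2.94) = -0.863,   |z_1| = 0.863.
    z_2 = (0.11 - 2.427365) / (-2.94) = 0.7882,   |z_2| = 0.7882.
Moduli of all roots: 1.2500, 0.8630, 0.7882.
All moduli strictly greater than 1? No.
Verdict: Not invertible.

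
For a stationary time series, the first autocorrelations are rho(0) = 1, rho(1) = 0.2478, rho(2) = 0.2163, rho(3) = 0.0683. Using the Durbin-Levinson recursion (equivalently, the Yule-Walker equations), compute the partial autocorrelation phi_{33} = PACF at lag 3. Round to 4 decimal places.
\phi_{33} = -0.0190

The PACF at lag k is phi_{kk}, the last component of the solution
to the Yule-Walker system G_k phi = r_k where
  (G_k)_{ij} = rho(|i - j|), (r_k)_i = rho(i), i,j = 1..k.
Equivalently, Durbin-Levinson gives phi_{kk} iteratively:
  phi_{11} = rho(1)
  phi_{kk} = [rho(k) - sum_{j=1..k-1} phi_{k-1,j} rho(k-j)]
            / [1 - sum_{j=1..k-1} phi_{k-1,j} rho(j)],
  phi_{k,j} = phi_{k-1,j} - phi_{kk} phi_{k-1,k-j},  j = 1..k-1.
Step k = 1:
  phi_11 = rho(1) = 0.2478.
Step k = 2:
  phi_22 = [rho(2) - phi_11 rho(1)] / [1 - phi_11 rho(1)] = [0.2163 - (0.2478)(0.2478)] / [1 - (0.2478)(0.2478)]
         = 0.15489516 / 0.93859516 = 0.165029.
  Update: phi_21 = phi_11 - phi_22 phi_11 = 0.2478 - (0.165029)(0.2478) = 0.206906.
Step k = 3:
  phi_33 = [rho(3) - phi_21 rho(2) - phi_22 rho(1)] / [1 - phi_21 rho(1) - phi_22 rho(2)]
    numerator   = 0.0683 - (0.206906)(0.2163) - (0.165029)(0.2478) = -0.01734786
    denominator = 1 - (0.206906)(0.2478) - (0.165029)(0.2163) = 0.91303301
  phi_33 = -0.01734786 / 0.91303301 = -0.019.
Therefore phi_{33} = -0.0190.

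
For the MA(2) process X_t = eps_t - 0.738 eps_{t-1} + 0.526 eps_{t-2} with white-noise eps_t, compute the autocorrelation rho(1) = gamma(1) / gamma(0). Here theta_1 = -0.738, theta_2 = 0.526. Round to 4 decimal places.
\rho(1) = -0.6183

For an MA(q) process with theta_0 = 1, the autocovariance is
  gamma(k) = sigma^2 * sum_{i=0..q-k} theta_i * theta_{i+k},
and rho(k) = gamma(k) / gamma(0). Sigma^2 cancels.
  numerator   = (1)*(-0.738) + (-0.738)*(0.526) = -1.126188.
  denominator = (1)^2 + (-0.738)^2 + (0.526)^2 = 1.82132.
  rho(1) = -1.126188 / 1.82132 = -0.6183.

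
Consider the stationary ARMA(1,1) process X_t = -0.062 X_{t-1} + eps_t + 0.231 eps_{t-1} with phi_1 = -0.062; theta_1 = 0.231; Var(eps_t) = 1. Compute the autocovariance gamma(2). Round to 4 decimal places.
\gamma(2) = -0.0104

Multiply the model equation by X_{t-k} and take expectations. With theta_0 = psi_0 = 1 and psi_j the MA(infinity) weights, this gives
  gamma(k) - sum_i phi_i gamma(k-i) = c_k,
  c_k = sigma^2 * sum_{j=k..q} theta_j psi_{j-k}   (c_k = 0 for k > q),
using gamma(-m) = gamma(m).
psi-weights needed (psi_j = theta_j + sum_i phi_i psi_{j-i}):
  psi_1 = theta_1 + phi_1 = 0.231 + (-0.062) = 0.169
Right-hand sides:
  c_0 = sigma^2 (1 + theta_1 psi_1) = 1 * (1 + (0.231)(0.169)) = 1 * 1.039039 = 1.039039
  c_1 = sigma^2 theta_1 = 1 * (0.231) = 0.231
  c_2 = 0
Equations for k = 0 and k = 1 (AR order 1):
  gamma(0) = phi_1 gamma(1) + c_0
  gamma(1) = phi_1 gamma(0) + c_1
Substituting the second into the first: gamma(0) (1 - phi_1^2) = c_0 + phi_1 c_1, so
  gamma(0) = (c_0 + phi_1 c_1) / (1 - phi_1^2) = (1.039039 + (-0.062)(0.231)) / (1 - (-0.062)^2) = 1.024717 / 0.996156 = 1.028671.
  gamma(1) = phi_1 gamma(0) + c_1 = (-0.062)(1.028671) + (0.231) = 0.167222.
For k = 2 (> q): gamma(2) = phi_1 gamma(1) = (-0.062)(0.167222) = -0.010368.
Therefore gamma(2) = -0.0104 (to 4 decimal places).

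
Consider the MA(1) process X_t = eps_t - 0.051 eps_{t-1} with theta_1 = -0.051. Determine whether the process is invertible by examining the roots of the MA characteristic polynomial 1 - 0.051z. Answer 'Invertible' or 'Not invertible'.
\text{Invertible}

The MA(q) characteristic polynomial is P(z) = 1 - 0.051z.
Invertibility requires all roots to lie outside the unit circle, i.e. |z| > 1 for every root.
This is linear in z: 1 + (-0.051) z = 0  =>  z = -1/(-0.051) = 19.607843,  |z| = 19.607843.
Moduli of all roots: 19.6078.
All moduli strictly greater than 1? Yes.
Verdict: Invertible.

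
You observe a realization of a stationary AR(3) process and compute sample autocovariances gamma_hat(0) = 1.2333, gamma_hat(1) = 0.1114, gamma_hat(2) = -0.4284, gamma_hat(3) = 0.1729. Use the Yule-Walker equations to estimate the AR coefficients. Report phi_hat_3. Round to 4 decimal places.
\hat\phi_{3} = 0.2489

The Yule-Walker equations for an AR(p) process read, in matrix form,
  Gamma_p phi = r_p,   with   (Gamma_p)_{ij} = gamma(|i - j|),
                       (r_p)_i = gamma(i),   i,j = 1..p.
Substitute the sample gammas (Toeplitz matrix and right-hand side of size 3):
  Gamma_p = [[1.2333, 0.1114, -0.4284], [0.1114, 1.2333, 0.1114], [-0.4284, 0.1114, 1.2333]]
  r_p     = [0.1114, -0.4284, 0.1729]
Written out (R1..R3):
  (R1) 1.2333 phi_1 + 0.1114 phi_2 - 0.4284 phi_3 = 0.1114
  (R2) 0.1114 phi_1 + 1.2333 phi_2 + 0.1114 phi_3 = -0.4284
  (R3) -0.4284 phi_1 + 0.1114 phi_2 + 1.2333 phi_3 = 0.1729
Gaussian elimination:
  R2 <- R2 - (0.1114/1.2333) R1 = R2 - (0.090327) R1:  1.223238 phi_2 + 0.150096 phi_3 = -0.438462
  R3 <- R3 - (-0.4284/1.2333) R1 = R3 - (-0.347361) R1:  0.150096 phi_2 + 1.084491 phi_3 = 0.211596
  R3 <- R3 - (0.150096/1.223238) R2 = R3 - (0.122704) R2:  1.066073 phi_3 = 0.265397
Back-substitution:
  phi_hat_3 = 0.265397 / 1.066073 = 0.248948
  phi_hat_2 = (-0.438462 - (0.150096)(0.248948)) / 1.223238 = -0.388991
  phi_hat_1 = (0.1114 - (0.1114)(-0.388991) - (-0.4284)(0.248948)) / 1.2333 = 0.211938
So phi_hat = [0.2119, -0.3890, 0.2489].
Therefore phi_hat_3 = 0.2489.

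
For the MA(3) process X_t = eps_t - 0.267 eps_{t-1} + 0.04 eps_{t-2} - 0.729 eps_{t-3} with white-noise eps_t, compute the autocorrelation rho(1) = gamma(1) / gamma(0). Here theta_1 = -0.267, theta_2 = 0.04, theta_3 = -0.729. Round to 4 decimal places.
\rho(1) = -0.1913

For an MA(q) process with theta_0 = 1, the autocovariance is
  gamma(k) = sigma^2 * sum_{i=0..q-k} theta_i * theta_{i+k},
and rho(k) = gamma(k) / gamma(0). Sigma^2 cancels.
  numerator   = (1)*(-0.267) + (-0.267)*(0.04) + (0.04)*(-0.729) = -0.30684.
  denominator = (1)^2 + (-0.267)^2 + (0.04)^2 + (-0.729)^2 = 1.60433.
  rho(1) = -0.30684 / 1.60433 = -0.1913.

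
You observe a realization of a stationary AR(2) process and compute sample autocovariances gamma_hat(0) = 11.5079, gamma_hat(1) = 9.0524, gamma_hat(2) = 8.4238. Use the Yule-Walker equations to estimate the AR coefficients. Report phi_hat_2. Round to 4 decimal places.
\hat\phi_{2} = 0.2970

The Yule-Walker equations for an AR(p) process read, in matrix form,
  Gamma_p phi = r_p,   with   (Gamma_p)_{ij} = gamma(|i - j|),
                       (r_p)_i = gamma(i),   i,j = 1..p.
Substitute the sample gammas (Toeplitz matrix and right-hand side of size 2):
  Gamma_p = [[11.5079, 9.0524], [9.0524, 11.5079]]
  r_p     = [9.0524, 8.4238]
Written out:
  11.5079 phi_1 + 9.0524 phi_2 = 9.0524
  9.0524 phi_1 + 11.5079 phi_2 = 8.4238
Solve by Cramer's rule:
  det = gamma(0)^2 - gamma(1)^2 = (11.5079)^2 - (9.0524)^2 = 132.43176241 - 81.94594576 = 50.48581665
  phi_hat_1 = [gamma(1) gamma(0) - gamma(1) gamma(2)] / det = [(9.0524)(11.5079) - (9.0524)(8.4238)] / 50.48581665 = 27.91850684 / 50.48581665 = 0.553
  phi_hat_2 = [gamma(0) gamma(2) - gamma(1)^2] / det = [(11.5079)(8.4238) - (9.0524)^2] / 50.48581665 = 14.99430226 / 50.48581665 = 0.297
So phi_hat = [0.5530, 0.2970].
Therefore phi_hat_2 = 0.2970.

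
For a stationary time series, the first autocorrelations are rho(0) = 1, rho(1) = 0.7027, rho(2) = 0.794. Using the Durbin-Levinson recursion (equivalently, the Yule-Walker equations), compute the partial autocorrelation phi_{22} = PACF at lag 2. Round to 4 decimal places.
\phi_{22} = 0.5931

The PACF at lag k is phi_{kk}, the last component of the solution
to the Yule-Walker system G_k phi = r_k where
  (G_k)_{ij} = rho(|i - j|), (r_k)_i = rho(i), i,j = 1..k.
Equivalently, Durbin-Levinson gives phi_{kk} iteratively:
  phi_{11} = rho(1)
  phi_{kk} = [rho(k) - sum_{j=1..k-1} phi_{k-1,j} rho(k-j)]
            / [1 - sum_{j=1..k-1} phi_{k-1,j} rho(j)],
  phi_{k,j} = phi_{k-1,j} - phi_{kk} phi_{k-1,k-j},  j = 1..k-1.
Step k = 1:
  phi_11 = rho(1) = 0.7027.
Step k = 2:
  phi_22 = [rho(2) - phi_11 rho(1)] / [1 - phi_11 rho(1)] = [0.794 - (0.7027)(0.7027)] / [1 - (0.7027)(0.7027)]
         = 0.30021271 / 0.50621271 = 0.5931.
Therefore phi_{22} = 0.5931.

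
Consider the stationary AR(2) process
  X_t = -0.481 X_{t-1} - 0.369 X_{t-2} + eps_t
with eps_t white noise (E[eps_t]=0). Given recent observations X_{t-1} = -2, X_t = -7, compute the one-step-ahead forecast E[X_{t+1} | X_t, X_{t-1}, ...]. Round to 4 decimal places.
E[X_{t+1} \mid \mathcal F_t] = 4.1050

For an AR(p) model X_t = c + sum_i phi_i X_{t-i} + eps_t, the
one-step-ahead conditional mean is
  E[X_{t+1} | X_t, ...] = c + sum_i phi_i X_{t+1-i}.
Substitute known values:
  E[X_{t+1} | ...] = (-0.481) * (-7) + (-0.369) * (-2)
                   = 4.1050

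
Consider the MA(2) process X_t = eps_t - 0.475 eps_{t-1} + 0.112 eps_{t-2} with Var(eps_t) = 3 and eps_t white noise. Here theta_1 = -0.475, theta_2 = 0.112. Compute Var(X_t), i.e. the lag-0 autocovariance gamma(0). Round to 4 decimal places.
\gamma(0) = 3.7145

For an MA(q) process X_t = eps_t + sum_i theta_i eps_{t-i} with
Var(eps_t) = sigma^2, the variance is
  gamma(0) = sigma^2 * (1 + sum_i theta_i^2).
  sum_i theta_i^2 = (-0.475)^2 + (0.112)^2 = 0.225625 + 0.012544 = 0.238169.
  gamma(0) = 3 * (1 + 0.238169) = 3 * 1.238169 = 3.714507, which rounds to 3.7145.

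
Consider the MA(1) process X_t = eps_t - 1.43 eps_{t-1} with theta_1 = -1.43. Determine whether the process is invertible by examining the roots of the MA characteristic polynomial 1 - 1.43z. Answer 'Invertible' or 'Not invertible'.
\text{Not invertible}

The MA(q) characteristic polynomial is P(z) = 1 - 1.43z.
Invertibility requires all roots to lie outside the unit circle, i.e. |z| > 1 for every root.
This is linear in z: 1 + (-1.43) z = 0  =>  z = -1/(-1.43) = 0.699301,  |z| = 0.699301.
Moduli of all roots: 0.6993.
All moduli strictly greater than 1? No.
Verdict: Not invertible.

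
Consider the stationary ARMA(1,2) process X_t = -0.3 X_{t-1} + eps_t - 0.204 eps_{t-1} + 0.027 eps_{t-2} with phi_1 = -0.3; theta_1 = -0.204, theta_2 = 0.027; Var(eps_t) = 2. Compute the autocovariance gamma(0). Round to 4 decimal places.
\gamma(0) = 2.5778

Multiply the model equation by X_{t-k} and take expectations. With theta_0 = psi_0 = 1 and psi_j the MA(infinity) weights, this gives
  gamma(k) - sum_i phi_i gamma(k-i) = c_k,
  c_k = sigma^2 * sum_{j=k..q} theta_j psi_{j-k}   (c_k = 0 for k > q),
using gamma(-m) = gamma(m).
psi-weights needed (psi_j = theta_j + sum_i phi_i psi_{j-i}):
  psi_1 = theta_1 + phi_1 = -0.204 + (-0.3) = -0.504
  psi_2 = theta_2 + phi_1 psi_1 = 0.027 + (-0.3)(-0.504) = 0.1782
Right-hand sides:
  c_0 = sigma^2 (1 + theta_1 psi_1 + theta_2 psi_2) = 2 * (1 + (-0.204)(-0.504) + (0.027)(0.1782)) = 2 * 1.107627 = 2.215255
  c_1 = sigma^2 (theta_1 + theta_2 psi_1) = 2 * (-0.204 + (0.027)(-0.504)) = -0.435216
  c_2 = sigma^2 theta_2 = 2 * (0.027) = 0.054
Equations for k = 0 and k = 1 (AR order 1):
  gamma(0) = phi_1 gamma(1) + c_0
  gamma(1) = phi_1 gamma(0) + c_1
Substituting the second into the first: gamma(0) (1 - phi_1^2) = c_0 + phi_1 c_1, so
  gamma(0) = (c_0 + phi_1 c_1) / (1 - phi_1^2) = (2.215255 + (-0.3)(-0.435216)) / (1 - (-0.3)^2) = 2.34582 / 0.91 = 2.577824.
Therefore gamma(0) = 2.5778 (to 4 decimal places).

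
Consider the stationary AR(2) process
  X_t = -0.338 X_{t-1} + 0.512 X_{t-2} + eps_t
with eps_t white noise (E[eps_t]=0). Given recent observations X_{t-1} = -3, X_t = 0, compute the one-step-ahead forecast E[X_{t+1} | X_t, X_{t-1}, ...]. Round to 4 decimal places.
E[X_{t+1} \mid \mathcal F_t] = -1.5360

For an AR(p) model X_t = c + sum_i phi_i X_{t-i} + eps_t, the
one-step-ahead conditional mean is
  E[X_{t+1} | X_t, ...] = c + sum_i phi_i X_{t+1-i}.
Substitute known values:
  E[X_{t+1} | ...] = (-0.338) * (0) + (0.512) * (-3)
                   = -1.5360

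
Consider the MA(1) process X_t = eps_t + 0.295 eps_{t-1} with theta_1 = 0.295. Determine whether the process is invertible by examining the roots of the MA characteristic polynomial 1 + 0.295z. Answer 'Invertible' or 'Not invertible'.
\text{Invertible}

The MA(q) characteristic polynomial is P(z) = 1 + 0.295z.
Invertibility requires all roots to lie outside the unit circle, i.e. |z| > 1 for every root.
This is linear in z: 1 + (0.295) z = 0  =>  z = -1/(0.295) = -3.389831,  |z| = 3.389831.
Moduli of all roots: 3.3898.
All moduli strictly greater than 1? Yes.
Verdict: Invertible.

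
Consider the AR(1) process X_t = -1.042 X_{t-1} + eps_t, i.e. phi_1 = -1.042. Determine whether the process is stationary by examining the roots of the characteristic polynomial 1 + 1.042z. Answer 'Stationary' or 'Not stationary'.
\text{Not stationary}

The AR(p) characteristic polynomial is P(z) = 1 + 1.042z.
Stationarity requires all roots to lie outside the unit circle, i.e. |z| > 1 for every root.
This is linear in z: 1 + (1.042) z = 0  =>  z = -1/(1.042) = -0.959693,  |z| = 0.959693.
Moduli of all roots: 0.9597.
All moduli strictly greater than 1? No.
Verdict: Not stationary.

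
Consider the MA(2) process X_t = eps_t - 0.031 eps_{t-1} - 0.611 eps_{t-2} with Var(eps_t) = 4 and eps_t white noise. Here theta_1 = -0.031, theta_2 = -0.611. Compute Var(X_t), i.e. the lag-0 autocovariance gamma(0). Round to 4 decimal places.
\gamma(0) = 5.4971

For an MA(q) process X_t = eps_t + sum_i theta_i eps_{t-i} with
Var(eps_t) = sigma^2, the variance is
  gamma(0) = sigma^2 * (1 + sum_i theta_i^2).
  sum_i theta_i^2 = (-0.031)^2 + (-0.611)^2 = 0.000961 + 0.373321 = 0.374282.
  gamma(0) = 4 * (1 + 0.374282) = 4 * 1.374282 = 5.497128, which rounds to 5.4971.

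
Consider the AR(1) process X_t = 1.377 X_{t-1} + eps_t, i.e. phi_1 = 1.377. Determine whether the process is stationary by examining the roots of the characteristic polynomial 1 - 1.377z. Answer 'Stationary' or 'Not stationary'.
\text{Not stationary}

The AR(p) characteristic polynomial is P(z) = 1 - 1.377z.
Stationarity requires all roots to lie outside the unit circle, i.e. |z| > 1 for every root.
This is linear in z: 1 + (-1.377) z = 0  =>  z = -1/(-1.377) = 0.726216,  |z| = 0.726216.
Moduli of all roots: 0.7262.
All moduli strictly greater than 1? No.
Verdict: Not stationary.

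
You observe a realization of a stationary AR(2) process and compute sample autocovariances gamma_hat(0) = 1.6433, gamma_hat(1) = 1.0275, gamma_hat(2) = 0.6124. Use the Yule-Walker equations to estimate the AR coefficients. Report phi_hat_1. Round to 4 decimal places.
\hat\phi_{1} = 0.6440

The Yule-Walker equations for an AR(p) process read, in matrix form,
  Gamma_p phi = r_p,   with   (Gamma_p)_{ij} = gamma(|i - j|),
                       (r_p)_i = gamma(i),   i,j = 1..p.
Substitute the sample gammas (Toeplitz matrix and right-hand side of size 2):
  Gamma_p = [[1.6433, 1.0275], [1.0275, 1.6433]]
  r_p     = [1.0275, 0.6124]
Written out:
  1.6433 phi_1 + 1.0275 phi_2 = 1.0275
  1.0275 phi_1 + 1.6433 phi_2 = 0.6124
Solve by Cramer's rule:
  det = gamma(0)^2 - gamma(1)^2 = (1.6433)^2 - (1.0275)^2 = 2.70043489 - 1.05575625 = 1.64467864
  phi_hat_1 = [gamma(1) gamma(0) - gamma(1) gamma(2)] / det = [(1.0275)(1.6433) - (1.0275)(0.6124)] / 1.64467864 = 1.05924975 / 1.64467864 = 0.644
  phi_hat_2 = [gamma(0) gamma(2) - gamma(1)^2] / det = [(1.6433)(0.6124) - (1.0275)^2] / 1.64467864 = -0.04939933 / 1.64467864 = -0.03
So phi_hat = [0.6440, -0.0300].
Therefore phi_hat_1 = 0.6440.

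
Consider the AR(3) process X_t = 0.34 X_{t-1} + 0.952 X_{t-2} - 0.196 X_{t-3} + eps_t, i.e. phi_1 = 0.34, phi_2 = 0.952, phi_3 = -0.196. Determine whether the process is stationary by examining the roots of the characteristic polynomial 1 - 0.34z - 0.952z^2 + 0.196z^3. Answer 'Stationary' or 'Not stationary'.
\text{Not stationary}

The AR(p) characteristic polynomial is P(z) = 1 - 0.34z - 0.952z^2 + 0.196z^3.
Stationarity requires all roots to lie outside the unit circle, i.e. |z| > 1 for every root.
Degree 3: look for a simple real root z0 first, then factor out (1 - z/z0) and solve the remaining quadratic.
Testing z0 = 5: P(5) = 1 + (-0.34)(5) + (-0.952)(5)^2 + (0.196)(5)^3
  = 1 + (-1.7) + (-23.8) + (24.5) = 0.  So z_0 = 5 is a root, |z_0| = 5.
Divide out the factor (1 - 0.2 z) = (1 - z/z0) (since 1/z0 = 0.2):
  P(z) = (1 - 0.2 z)(1 + (-0.14) z + (-0.98) z^2)
  [check: z-coef -0.14 - (0.2) = -0.34; z^2-coef -0.98 - (0.2)(-0.14) = -0.952; z^3-coef -(0.2)(-0.98) = 0.196.]
Remaining roots from the quadratic factor 1 + (-0.14) z + (-0.98) z^2:
  Set 1 + (-0.14) z + (-0.98) z^2 = 0, i.e. a z^2 + b z + c = 0 with a = -0.98, b = -0.14, c = 1.
  Discriminant D = b^2 - 4ac = (-0.14)^2 - 4*(-0.98)*1 = 0.0196 - (-3.92) = 3.9396.
  D >= 0, so the roots are real: z = (-b +/- sqrt(D)) / (2a) = (0.14 +/- 1.984843) / (-1.96).
    z_1 = (0.14 + 1.984843) / (-1.96) = -1.0841,   |z_1| = 1.0841.
    z_2 = (0.14 - 1.984843) / (-1.96) = 0.9412,   |z_2| = 0.9412.
Moduli of all roots: 5.0000, 1.0841, 0.9412.
All moduli strictly greater than 1? No.
Verdict: Not stationary.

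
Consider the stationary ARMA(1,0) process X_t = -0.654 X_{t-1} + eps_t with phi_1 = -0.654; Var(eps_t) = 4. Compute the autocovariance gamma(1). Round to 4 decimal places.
\gamma(1) = -4.5712

Multiply the model equation by X_{t-k} and take expectations. With theta_0 = psi_0 = 1 and psi_j the MA(infinity) weights, this gives
  gamma(k) - sum_i phi_i gamma(k-i) = c_k,
  c_k = sigma^2 * sum_{j=k..q} theta_j psi_{j-k}   (c_k = 0 for k > q),
using gamma(-m) = gamma(m).
Pure AR (q = 0): c_0 = sigma^2 = 4, c_k = 0 for k >= 1.
Equations for k = 0 and k = 1 (AR order 1):
  gamma(0) = phi_1 gamma(1) + c_0
  gamma(1) = phi_1 gamma(0) + c_1
Substituting the second into the first: gamma(0) (1 - phi_1^2) = c_0 + phi_1 c_1, so
  gamma(0) = c_0 / (1 - phi_1^2) = 4 / (1 - (-0.654)^2) = 4 / 0.572284 = 6.989537.
  gamma(1) = phi_1 gamma(0) = (-0.654)(6.989537) = -4.571157.
Therefore gamma(1) = -4.5712 (to 4 decimal places).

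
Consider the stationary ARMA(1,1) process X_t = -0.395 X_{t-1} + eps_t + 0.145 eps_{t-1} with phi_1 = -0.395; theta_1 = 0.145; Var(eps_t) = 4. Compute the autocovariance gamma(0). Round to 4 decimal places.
\gamma(0) = 4.2962

Multiply the model equation by X_{t-k} and take expectations. With theta_0 = psi_0 = 1 and psi_j the MA(infinity) weights, this gives
  gamma(k) - sum_i phi_i gamma(k-i) = c_k,
  c_k = sigma^2 * sum_{j=k..q} theta_j psi_{j-k}   (c_k = 0 for k > q),
using gamma(-m) = gamma(m).
psi-weights needed (psi_j = theta_j + sum_i phi_i psi_{j-i}):
  psi_1 = theta_1 + phi_1 = 0.145 + (-0.395) = -0.25
Right-hand sides:
  c_0 = sigma^2 (1 + theta_1 psi_1) = 4 * (1 + (0.145)(-0.25)) = 4 * 0.96375 = 3.855
  c_1 = sigma^2 theta_1 = 4 * (0.145) = 0.58
  c_2 = 0
Equations for k = 0 and k = 1 (AR order 1):
  gamma(0) = phi_1 gamma(1) + c_0
  gamma(1) = phi_1 gamma(0) + c_1
Substituting the second into the first: gamma(0) (1 - phi_1^2) = c_0 + phi_1 c_1, so
  gamma(0) = (c_0 + phi_1 c_1) / (1 - phi_1^2) = (3.855 + (-0.395)(0.58)) / (1 - (-0.395)^2) = 3.6259 / 0.843975 = 4.296217.
Therefore gamma(0) = 4.2962 (to 4 decimal places).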